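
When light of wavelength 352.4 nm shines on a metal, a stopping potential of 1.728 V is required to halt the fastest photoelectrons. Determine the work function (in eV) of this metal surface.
1.79 eV

The stopping potential gives the maximum kinetic energy: KE_max = eV_s = 1.728 eV

From Einstein's photoelectric equation: KE_max = hc/λ - φ
Rearranging: φ = hc/λ - KE_max

Calculate photon energy:
E_photon = hc/λ = (6.626×10⁻³⁴ J·s)(3×10⁸ m/s) / (352.4×10⁻⁹ m) = 3.5183 eV

Therefore:
φ = 3.5183 - 1.728 = 1.79 eV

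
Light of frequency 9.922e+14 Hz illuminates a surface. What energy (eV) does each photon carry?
4.1034 eV

Using E = hf:

E = hf = (6.626×10⁻³⁴ J·s)(9.922e+14 Hz)
E = 4.1034 eV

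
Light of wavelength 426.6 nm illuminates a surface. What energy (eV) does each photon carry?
2.9063 eV

Using E = hf = hc/λ:

E = hc/λ = (6.626×10⁻³⁴ J·s)(3×10⁸ m/s) / (426.6×10⁻⁹ m)
E = 2.9063 eV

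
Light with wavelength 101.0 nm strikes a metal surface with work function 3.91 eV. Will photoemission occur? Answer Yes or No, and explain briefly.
Yes

For photoemission, the photon energy must exceed the work function.

Photon energy: E = hc/λ = 12.2757 eV
Work function: φ = 3.91 eV

Since E_photon (12.2757 eV) > φ (3.91 eV), photoemission WILL occur.
The threshold wavelength is λ₀ = hc/φ = 317.1 nm.
Since 101.0 nm < 317.1 nm, the light has sufficient energy.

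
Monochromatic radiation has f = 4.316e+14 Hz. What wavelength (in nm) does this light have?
694.61 nm

Using the wave equation: c = fλ

Solving for wavelength:
λ = c/f = (3×10⁸ m/s) / (4.316e+14 Hz)
λ = 694.61 nm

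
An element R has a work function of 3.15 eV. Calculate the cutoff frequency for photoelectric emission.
7.6167e+14 Hz

The threshold frequency is when the photon energy equals the work function:
hf₀ = φ

Solving for f₀:
f₀ = φ/h = (3.15 eV × 1.602×10⁻¹⁹ J/eV) / (6.626×10⁻³⁴ J·s)
f₀ = 7.6167e+14 Hz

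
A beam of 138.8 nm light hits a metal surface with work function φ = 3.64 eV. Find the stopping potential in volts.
5.2926 V

The stopping potential V_s satisfies: eV_s = KE_max

First, find KE_max using Einstein's equation:
E_photon = hc/λ = 8.9326 eV
KE_max = E_photon - φ = 8.9326 - 3.64 = 5.2926 eV

Since eV_s = KE_max:
V_s = KE_max/e = 5.2926 V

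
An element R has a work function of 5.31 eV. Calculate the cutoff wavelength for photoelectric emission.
233.49 nm

The threshold wavelength is when the photon energy equals the work function:
hc/λ₀ = φ

Solving for λ₀:
λ₀ = hc/φ = (6.626×10⁻³⁴ J·s)(3×10⁸ m/s) / (5.31 eV × 1.602×10⁻¹⁹ J/eV)
λ₀ = 233.49 nm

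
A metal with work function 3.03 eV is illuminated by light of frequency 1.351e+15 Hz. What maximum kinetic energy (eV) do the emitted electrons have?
2.5573 eV

Using Einstein's photoelectric equation: KE_max = hf - φ

First, calculate the photon energy:
E_photon = hf = (6.626×10⁻³⁴ J·s)(1.351e+15 Hz)
E_photon = 5.5873 eV

Then, the maximum kinetic energy:
KE_max = E_photon - φ = 5.5873 eV - 3.03 eV = 2.5573 eV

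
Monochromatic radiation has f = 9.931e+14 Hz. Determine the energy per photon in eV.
4.1071 eV

Using E = hf:

E = hf = (6.626×10⁻³⁴ J·s)(9.931e+14 Hz)
E = 4.1071 eV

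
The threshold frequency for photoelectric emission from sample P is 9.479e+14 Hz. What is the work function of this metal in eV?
3.92 eV

At the threshold frequency, photon energy equals work function:
φ = hf₀

Calculating:
φ = (6.626×10⁻³⁴ J·s)(9.479e+14 Hz)
φ = 3.92 eV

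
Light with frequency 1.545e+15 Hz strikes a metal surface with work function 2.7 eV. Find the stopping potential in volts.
3.6896 V

The stopping potential V_s satisfies: eV_s = KE_max

First, find KE_max using Einstein's equation:
E_photon = hf = (6.626×10⁻³⁴ J·s)(1.545e+15 Hz) = 6.3896 eV
KE_max = E_photon - φ = 6.3896 - 2.7 = 3.6896 eV

Since eV_s = KE_max:
V_s = KE_max/e = 3.6896 V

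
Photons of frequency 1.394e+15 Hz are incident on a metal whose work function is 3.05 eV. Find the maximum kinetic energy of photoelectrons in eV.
2.7151 eV

Using Einstein's photoelectric equation: KE_max = hf - φ

First, calculate the photon energy:
E_photon = hf = (6.626×10⁻³⁴ J·s)(1.394e+15 Hz)
E_photon = 5.7651 eV

Then, the maximum kinetic energy:
KE_max = E_photon - φ = 5.7651 eV - 3.05 eV = 2.7151 eV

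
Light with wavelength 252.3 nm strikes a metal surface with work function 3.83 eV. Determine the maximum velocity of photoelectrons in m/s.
6.1755e+05 m/s

First, find the maximum kinetic energy:
E_photon = hc/λ = 4.9142 eV
KE_max = E_photon - φ = 4.9142 - 3.83 = 1.0842 eV

Convert to Joules: KE_max = 1.0842 × 1.602×10⁻¹⁹ J = 1.7370e-19 J

Then use KE = ½mv² to find velocity:
v = √(2·KE/m) = √(2 × 1.7370e-19 J / 9.109e-31 kg)
v = 6.1755e+05 m/s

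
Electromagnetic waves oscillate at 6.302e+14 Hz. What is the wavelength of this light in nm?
475.71 nm

Using the wave equation: c = fλ

Solving for wavelength:
λ = c/f = (3×10⁸ m/s) / (6.302e+14 Hz)
λ = 475.71 nm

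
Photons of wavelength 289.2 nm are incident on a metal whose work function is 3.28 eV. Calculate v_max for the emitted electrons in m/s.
5.9521e+05 m/s

First, find the maximum kinetic energy:
E_photon = hc/λ = 4.2871 eV
KE_max = E_photon - φ = 4.2871 - 3.28 = 1.0071 eV

Convert to Joules: KE_max = 1.0071 × 1.602×10⁻¹⁹ J = 1.6136e-19 J

Then use KE = ½mv² to find velocity:
v = √(2·KE/m) = √(2 × 1.6136e-19 J / 9.109e-31 kg)
v = 5.9521e+05 m/s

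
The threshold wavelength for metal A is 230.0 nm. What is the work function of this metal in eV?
5.39 eV

At the threshold wavelength, photon energy equals work function:
φ = hc/λ₀

Calculating:
φ = (6.626×10⁻³⁴ J·s)(3×10⁸ m/s) / (230.0×10⁻⁹ m)
φ = 5.39 eV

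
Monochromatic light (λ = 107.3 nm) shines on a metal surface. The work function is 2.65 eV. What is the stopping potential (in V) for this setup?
8.9049 V

The stopping potential V_s satisfies: eV_s = KE_max

First, find KE_max using Einstein's equation:
E_photon = hc/λ = 11.5549 eV
KE_max = E_photon - φ = 11.5549 - 2.65 = 8.9049 eV

Since eV_s = KE_max:
V_s = KE_max/e = 8.9049 V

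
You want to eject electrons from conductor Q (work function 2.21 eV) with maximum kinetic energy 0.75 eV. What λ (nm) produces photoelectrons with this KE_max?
418.87 nm

From Einstein's equation: KE_max = hc/λ - φ

Rearranging for λ:
hc/λ = KE_max + φ
λ = hc/(KE_max + φ)

Required photon energy:
E_photon = KE_max + φ = 0.75 + 2.21 = 2.96 eV

Required wavelength:
λ = hc/E_photon = (6.626×10⁻³⁴)(3×10⁸) / (2.96 × 1.602×10⁻¹⁹)
λ = 418.87 nm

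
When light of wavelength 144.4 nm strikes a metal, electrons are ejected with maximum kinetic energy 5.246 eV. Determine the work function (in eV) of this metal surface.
3.34 eV

From Einstein's photoelectric equation: KE_max = hf - φ = hc/λ - φ

Rearranging for φ:
φ = hc/λ - KE_max

Calculate photon energy:
E_photon = hc/λ = 8.5862 eV

Therefore:
φ = 8.5862 - 5.246 = 3.34 eV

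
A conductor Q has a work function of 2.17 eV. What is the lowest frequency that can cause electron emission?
5.2470e+14 Hz

The threshold frequency is when the photon energy equals the work function:
hf₀ = φ

Solving for f₀:
f₀ = φ/h = (2.17 eV × 1.602×10⁻¹⁹ J/eV) / (6.626×10⁻³⁴ J·s)
f₀ = 5.2470e+14 Hz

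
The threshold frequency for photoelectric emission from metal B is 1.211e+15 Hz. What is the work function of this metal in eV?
5.01 eV

At the threshold frequency, photon energy equals work function:
φ = hf₀

Calculating:
φ = (6.626×10⁻³⁴ J·s)(1.211e+15 Hz)
φ = 5.01 eV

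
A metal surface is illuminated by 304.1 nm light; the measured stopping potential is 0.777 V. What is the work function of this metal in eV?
3.30 eV

The stopping potential gives the maximum kinetic energy: KE_max = eV_s = 0.777 eV

From Einstein's photoelectric equation: KE_max = hc/λ - φ
Rearranging: φ = hc/λ - KE_max

Calculate photon energy:
E_photon = hc/λ = (6.626×10⁻³⁴ J·s)(3×10⁸ m/s) / (304.1×10⁻⁹ m) = 4.0771 eV

Therefore:
φ = 4.0771 - 0.777 = 3.30 eV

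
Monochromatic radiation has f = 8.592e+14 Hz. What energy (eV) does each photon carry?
3.5534 eV

Using E = hf:

E = hf = (6.626×10⁻³⁴ J·s)(8.592e+14 Hz)
E = 3.5534 eV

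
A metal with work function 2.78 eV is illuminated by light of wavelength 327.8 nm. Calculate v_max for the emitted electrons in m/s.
5.9378e+05 m/s

First, find the maximum kinetic energy:
E_photon = hc/λ = 3.7823 eV
KE_max = E_photon - φ = 3.7823 - 2.78 = 1.0023 eV

Convert to Joules: KE_max = 1.0023 × 1.602×10⁻¹⁹ J = 1.6059e-19 J

Then use KE = ½mv² to find velocity:
v = √(2·KE/m) = √(2 × 1.6059e-19 J / 9.109e-31 kg)
v = 5.9378e+05 m/s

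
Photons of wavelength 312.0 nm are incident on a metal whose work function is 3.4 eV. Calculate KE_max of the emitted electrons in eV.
0.5739 eV

Using Einstein's photoelectric equation: KE_max = hf - φ = hc/λ - φ

First, calculate the photon energy:
E_photon = hc/λ = (6.626×10⁻³⁴ J·s)(3×10⁸ m/s) / (312.0×10⁻⁹ m)
E_photon = 3.9739 eV

Then, the maximum kinetic energy:
KE_max = E_photon - φ = 3.9739 eV - 3.4 eV = 0.5739 eV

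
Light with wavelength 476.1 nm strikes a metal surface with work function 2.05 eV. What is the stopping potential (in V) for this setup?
0.5542 V

The stopping potential V_s satisfies: eV_s = KE_max

First, find KE_max using Einstein's equation:
E_photon = hc/λ = 2.6042 eV
KE_max = E_photon - φ = 2.6042 - 2.05 = 0.5542 eV

Since eV_s = KE_max:
V_s = KE_max/e = 0.5542 V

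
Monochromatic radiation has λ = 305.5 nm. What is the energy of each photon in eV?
4.0584 eV

Using E = hf = hc/λ:

E = hc/λ = (6.626×10⁻³⁴ J·s)(3×10⁸ m/s) / (305.5×10⁻⁹ m)
E = 4.0584 eV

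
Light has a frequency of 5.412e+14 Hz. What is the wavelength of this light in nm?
553.94 nm

Using the wave equation: c = fλ

Solving for wavelength:
λ = c/f = (3×10⁸ m/s) / (5.412e+14 Hz)
λ = 553.94 nm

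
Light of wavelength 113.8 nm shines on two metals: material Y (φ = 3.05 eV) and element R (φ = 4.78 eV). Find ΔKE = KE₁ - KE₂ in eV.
1.7300 eV

Using KE_max = hc/λ - φ for each metal:

Photon energy: E = hc/λ = 10.8949 eV

For material Y (φ₁ = 3.05 eV):
KE₁ = E - φ₁ = 10.8949 - 3.05 = 7.8449 eV

For element R (φ₂ = 4.78 eV):
KE₂ = E - φ₂ = 10.8949 - 4.78 = 6.1149 eV

Difference:
ΔKE = KE₁ - KE₂ = 7.8449 - 6.1149 = 1.7300 eV

Note: The difference equals the difference in work functions: 4.78 - 3.05 = 1.73 eV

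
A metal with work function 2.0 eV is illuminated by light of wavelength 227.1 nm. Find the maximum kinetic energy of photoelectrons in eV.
3.4595 eV

Using Einstein's photoelectric equation: KE_max = hf - φ = hc/λ - φ

First, calculate the photon energy:
E_photon = hc/λ = (6.626×10⁻³⁴ J·s)(3×10⁸ m/s) / (227.1×10⁻⁹ m)
E_photon = 5.4595 eV

Then, the maximum kinetic energy:
KE_max = E_photon - φ = 5.4595 eV - 2.0 eV = 3.4595 eV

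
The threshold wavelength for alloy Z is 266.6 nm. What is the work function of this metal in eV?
4.65 eV

At the threshold wavelength, photon energy equals work function:
φ = hc/λ₀

Calculating:
φ = (6.626×10⁻³⁴ J·s)(3×10⁸ m/s) / (266.6×10⁻⁹ m)
φ = 4.65 eV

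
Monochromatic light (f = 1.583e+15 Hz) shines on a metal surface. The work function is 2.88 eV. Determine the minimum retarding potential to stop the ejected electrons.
3.6668 V

The stopping potential V_s satisfies: eV_s = KE_max

First, find KE_max using Einstein's equation:
E_photon = hf = (6.626×10⁻³⁴ J·s)(1.583e+15 Hz) = 6.5468 eV
KE_max = E_photon - φ = 6.5468 - 2.88 = 3.6668 eV

Since eV_s = KE_max:
V_s = KE_max/e = 3.6668 V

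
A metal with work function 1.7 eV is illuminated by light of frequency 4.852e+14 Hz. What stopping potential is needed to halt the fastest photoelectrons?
0.3066 V

The stopping potential V_s satisfies: eV_s = KE_max

First, find KE_max using Einstein's equation:
E_photon = hf = (6.626×10⁻³⁴ J·s)(4.852e+14 Hz) = 2.0066 eV
KE_max = E_photon - φ = 2.0066 - 1.7 = 0.3066 eV

Since eV_s = KE_max:
V_s = KE_max/e = 0.3066 V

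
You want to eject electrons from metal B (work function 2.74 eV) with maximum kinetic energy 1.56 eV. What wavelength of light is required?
288.34 nm

From Einstein's equation: KE_max = hc/λ - φ

Rearranging for λ:
hc/λ = KE_max + φ
λ = hc/(KE_max + φ)

Required photon energy:
E_photon = KE_max + φ = 1.56 + 2.74 = 4.30 eV

Required wavelength:
λ = hc/E_photon = (6.626×10⁻³⁴)(3×10⁸) / (4.30 × 1.602×10⁻¹⁹)
λ = 288.34 nm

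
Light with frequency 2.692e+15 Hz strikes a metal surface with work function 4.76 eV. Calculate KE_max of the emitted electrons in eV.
6.3732 eV

Using Einstein's photoelectric equation: KE_max = hf - φ

First, calculate the photon energy:
E_photon = hf = (6.626×10⁻³⁴ J·s)(2.692e+15 Hz)
E_photon = 11.1332 eV

Then, the maximum kinetic energy:
KE_max = E_photon - φ = 11.1332 eV - 4.76 eV = 6.3732 eV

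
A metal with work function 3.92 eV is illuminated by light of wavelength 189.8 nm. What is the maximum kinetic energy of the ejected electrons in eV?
2.6124 eV

Using Einstein's photoelectric equation: KE_max = hf - φ = hc/λ - φ

First, calculate the photon energy:
E_photon = hc/λ = (6.626×10⁻³⁴ J·s)(3×10⁸ m/s) / (189.8×10⁻⁹ m)
E_photon = 6.5324 eV

Then, the maximum kinetic energy:
KE_max = E_photon - φ = 6.5324 eV - 3.92 eV = 2.6124 eV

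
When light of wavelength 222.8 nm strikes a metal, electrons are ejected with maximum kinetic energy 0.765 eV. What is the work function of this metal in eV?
4.80 eV

From Einstein's photoelectric equation: KE_max = hf - φ = hc/λ - φ

Rearranging for φ:
φ = hc/λ - KE_max

Calculate photon energy:
E_photon = hc/λ = 5.5648 eV

Therefore:
φ = 5.5648 - 0.765 = 4.80 eV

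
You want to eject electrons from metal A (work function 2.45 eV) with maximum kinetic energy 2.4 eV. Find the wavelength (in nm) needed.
255.64 nm

From Einstein's equation: KE_max = hc/λ - φ

Rearranging for λ:
hc/λ = KE_max + φ
λ = hc/(KE_max + φ)

Required photon energy:
E_photon = KE_max + φ = 2.4 + 2.45 = 4.85 eV

Required wavelength:
λ = hc/E_photon = (6.626×10⁻³⁴)(3×10⁸) / (4.85 × 1.602×10⁻¹⁹)
λ = 255.64 nm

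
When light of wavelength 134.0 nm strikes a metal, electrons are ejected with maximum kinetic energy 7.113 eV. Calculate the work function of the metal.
2.14 eV

From Einstein's photoelectric equation: KE_max = hf - φ = hc/λ - φ

Rearranging for φ:
φ = hc/λ - KE_max

Calculate photon energy:
E_photon = hc/λ = 9.2526 eV

Therefore:
φ = 9.2526 - 7.113 = 2.14 eV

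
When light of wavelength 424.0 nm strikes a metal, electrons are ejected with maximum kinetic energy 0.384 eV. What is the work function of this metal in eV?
2.54 eV

From Einstein's photoelectric equation: KE_max = hf - φ = hc/λ - φ

Rearranging for φ:
φ = hc/λ - KE_max

Calculate photon energy:
E_photon = hc/λ = 2.9242 eV

Therefore:
φ = 2.9242 - 0.384 = 2.54 eV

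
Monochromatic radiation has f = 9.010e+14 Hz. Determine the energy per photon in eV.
3.7262 eV

Using E = hf:

E = hf = (6.626×10⁻³⁴ J·s)(9.010e+14 Hz)
E = 3.7262 eV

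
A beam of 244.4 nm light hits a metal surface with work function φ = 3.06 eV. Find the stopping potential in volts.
2.0130 V

The stopping potential V_s satisfies: eV_s = KE_max

First, find KE_max using Einstein's equation:
E_photon = hc/λ = 5.0730 eV
KE_max = E_photon - φ = 5.0730 - 3.06 = 2.0130 eV

Since eV_s = KE_max:
V_s = KE_max/e = 2.0130 V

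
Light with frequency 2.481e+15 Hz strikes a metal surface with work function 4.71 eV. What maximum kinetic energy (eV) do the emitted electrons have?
5.5506 eV

Using Einstein's photoelectric equation: KE_max = hf - φ

First, calculate the photon energy:
E_photon = hf = (6.626×10⁻³⁴ J·s)(2.481e+15 Hz)
E_photon = 10.2606 eV

Then, the maximum kinetic energy:
KE_max = E_photon - φ = 10.2606 eV - 4.71 eV = 5.5506 eV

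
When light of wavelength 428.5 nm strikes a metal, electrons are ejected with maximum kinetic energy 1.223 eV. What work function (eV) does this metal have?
1.67 eV

From Einstein's photoelectric equation: KE_max = hf - φ = hc/λ - φ

Rearranging for φ:
φ = hc/λ - KE_max

Calculate photon energy:
E_photon = hc/λ = 2.8934 eV

Therefore:
φ = 2.8934 - 1.223 = 1.67 eV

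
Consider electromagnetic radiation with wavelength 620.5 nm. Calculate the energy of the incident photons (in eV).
1.9981 eV

Using E = hf = hc/λ:

E = hc/λ = (6.626×10⁻³⁴ J·s)(3×10⁸ m/s) / (620.5×10⁻⁹ m)
E = 1.9981 eV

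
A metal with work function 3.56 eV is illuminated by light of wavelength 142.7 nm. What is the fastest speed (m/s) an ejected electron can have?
1.3431e+06 m/s

First, find the maximum kinetic energy:
E_photon = hc/λ = 8.6885 eV
KE_max = E_photon - φ = 8.6885 - 3.56 = 5.1285 eV

Convert to Joules: KE_max = 5.1285 × 1.602×10⁻¹⁹ J = 8.2167e-19 J

Then use KE = ½mv² to find velocity:
v = √(2·KE/m) = √(2 × 8.2167e-19 J / 9.109e-31 kg)
v = 1.3431e+06 m/s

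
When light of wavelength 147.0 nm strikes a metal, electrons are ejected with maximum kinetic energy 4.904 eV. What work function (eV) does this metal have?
3.53 eV

From Einstein's photoelectric equation: KE_max = hf - φ = hc/λ - φ

Rearranging for φ:
φ = hc/λ - KE_max

Calculate photon energy:
E_photon = hc/λ = 8.4343 eV

Therefore:
φ = 8.4343 - 4.904 = 3.53 eV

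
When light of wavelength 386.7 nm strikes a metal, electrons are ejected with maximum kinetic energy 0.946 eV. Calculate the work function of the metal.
2.26 eV

From Einstein's photoelectric equation: KE_max = hf - φ = hc/λ - φ

Rearranging for φ:
φ = hc/λ - KE_max

Calculate photon energy:
E_photon = hc/λ = 3.2062 eV

Therefore:
φ = 3.2062 - 0.946 = 2.26 eV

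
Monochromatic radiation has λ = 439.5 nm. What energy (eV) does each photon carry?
2.8210 eV

Using E = hf = hc/λ:

E = hc/λ = (6.626×10⁻³⁴ J·s)(3×10⁸ m/s) / (439.5×10⁻⁹ m)
E = 2.8210 eV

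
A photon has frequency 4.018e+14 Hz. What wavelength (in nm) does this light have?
746.12 nm

Using the wave equation: c = fλ

Solving for wavelength:
λ = c/f = (3×10⁸ m/s) / (4.018e+14 Hz)
λ = 746.12 nm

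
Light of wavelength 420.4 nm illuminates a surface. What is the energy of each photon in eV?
2.9492 eV

Using E = hf = hc/λ:

E = hc/λ = (6.626×10⁻³⁴ J·s)(3×10⁸ m/s) / (420.4×10⁻⁹ m)
E = 2.9492 eV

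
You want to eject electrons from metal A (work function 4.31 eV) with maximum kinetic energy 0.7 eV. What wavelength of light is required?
247.47 nm

From Einstein's equation: KE_max = hc/λ - φ

Rearranging for λ:
hc/λ = KE_max + φ
λ = hc/(KE_max + φ)

Required photon energy:
E_photon = KE_max + φ = 0.7 + 4.31 = 5.01 eV

Required wavelength:
λ = hc/E_photon = (6.626×10⁻³⁴)(3×10⁸) / (5.01 × 1.602×10⁻¹⁹)
λ = 247.47 nm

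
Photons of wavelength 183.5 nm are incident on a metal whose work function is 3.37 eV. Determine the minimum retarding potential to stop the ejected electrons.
3.3866 V

The stopping potential V_s satisfies: eV_s = KE_max

First, find KE_max using Einstein's equation:
E_photon = hc/λ = 6.7566 eV
KE_max = E_photon - φ = 6.7566 - 3.37 = 3.3866 eV

Since eV_s = KE_max:
V_s = KE_max/e = 3.3866 V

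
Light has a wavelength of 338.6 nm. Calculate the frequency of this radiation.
8.8539e+14 Hz

Using the wave equation: c = fλ

Solving for frequency:
f = c/λ = (3×10⁸ m/s) / (338.6×10⁻⁹ m)
f = 8.8539e+14 Hz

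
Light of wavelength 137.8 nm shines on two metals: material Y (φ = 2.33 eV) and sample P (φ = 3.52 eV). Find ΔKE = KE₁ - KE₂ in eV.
1.1900 eV

Using KE_max = hc/λ - φ for each metal:

Photon energy: E = hc/λ = 8.9974 eV

For material Y (φ₁ = 2.33 eV):
KE₁ = E - φ₁ = 8.9974 - 2.33 = 6.6674 eV

For sample P (φ₂ = 3.52 eV):
KE₂ = E - φ₂ = 8.9974 - 3.52 = 5.4774 eV

Difference:
ΔKE = KE₁ - KE₂ = 6.6674 - 5.4774 = 1.1900 eV

Note: The difference equals the difference in work functions: 3.52 - 2.33 = 1.19 eV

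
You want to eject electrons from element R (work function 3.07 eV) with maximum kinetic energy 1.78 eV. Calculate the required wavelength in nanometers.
255.64 nm

From Einstein's equation: KE_max = hc/λ - φ

Rearranging for λ:
hc/λ = KE_max + φ
λ = hc/(KE_max + φ)

Required photon energy:
E_photon = KE_max + φ = 1.78 + 3.07 = 4.85 eV

Required wavelength:
λ = hc/E_photon = (6.626×10⁻³⁴)(3×10⁸) / (4.85 × 1.602×10⁻¹⁹)
λ = 255.64 nm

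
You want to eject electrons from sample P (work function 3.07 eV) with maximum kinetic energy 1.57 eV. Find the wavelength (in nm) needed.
267.21 nm

From Einstein's equation: KE_max = hc/λ - φ

Rearranging for λ:
hc/λ = KE_max + φ
λ = hc/(KE_max + φ)

Required photon energy:
E_photon = KE_max + φ = 1.57 + 3.07 = 4.64 eV

Required wavelength:
λ = hc/E_photon = (6.626×10⁻³⁴)(3×10⁸) / (4.64 × 1.602×10⁻¹⁹)
λ = 267.21 nm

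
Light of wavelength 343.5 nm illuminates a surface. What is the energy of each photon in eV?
3.6094 eV

Using E = hf = hc/λ:

E = hc/λ = (6.626×10⁻³⁴ J·s)(3×10⁸ m/s) / (343.5×10⁻⁹ m)
E = 3.6094 eV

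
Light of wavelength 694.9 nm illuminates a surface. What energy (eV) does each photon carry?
1.7842 eV

Using E = hf = hc/λ:

E = hc/λ = (6.626×10⁻³⁴ J·s)(3×10⁸ m/s) / (694.9×10⁻⁹ m)
E = 1.7842 eV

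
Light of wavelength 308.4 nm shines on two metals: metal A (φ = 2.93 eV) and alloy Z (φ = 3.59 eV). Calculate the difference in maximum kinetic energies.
0.6600 eV

Using KE_max = hc/λ - φ for each metal:

Photon energy: E = hc/λ = 4.0202 eV

For metal A (φ₁ = 2.93 eV):
KE₁ = E - φ₁ = 4.0202 - 2.93 = 1.0902 eV

For alloy Z (φ₂ = 3.59 eV):
KE₂ = E - φ₂ = 4.0202 - 3.59 = 0.4302 eV

Difference:
ΔKE = KE₁ - KE₂ = 1.0902 - 0.4302 = 0.6600 eV

Note: The difference equals the difference in work functions: 3.59 - 2.93 = 0.66 eV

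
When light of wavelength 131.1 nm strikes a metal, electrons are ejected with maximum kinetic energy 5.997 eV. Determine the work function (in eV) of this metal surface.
3.46 eV

From Einstein's photoelectric equation: KE_max = hf - φ = hc/λ - φ

Rearranging for φ:
φ = hc/λ - KE_max

Calculate photon energy:
E_photon = hc/λ = 9.4572 eV

Therefore:
φ = 9.4572 - 5.997 = 3.46 eV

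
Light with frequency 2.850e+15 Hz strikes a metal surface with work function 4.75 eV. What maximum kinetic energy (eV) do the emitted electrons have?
7.0367 eV

Using Einstein's photoelectric equation: KE_max = hf - φ

First, calculate the photon energy:
E_photon = hf = (6.626×10⁻³⁴ J·s)(2.850e+15 Hz)
E_photon = 11.7867 eV

Then, the maximum kinetic energy:
KE_max = E_photon - φ = 11.7867 eV - 4.75 eV = 7.0367 eV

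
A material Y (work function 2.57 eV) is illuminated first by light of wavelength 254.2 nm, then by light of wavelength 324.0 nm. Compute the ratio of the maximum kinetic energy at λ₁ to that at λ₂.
1.8361

Using Einstein's equation: KE_max = hc/λ - φ

For λ₁ = 254.2 nm:
E₁ = hc/λ₁ = 4.8774 eV
KE₁ = E₁ - φ = 4.8774 - 2.57 = 2.3074 eV

For λ₂ = 324.0 nm:
E₂ = hc/λ₂ = 3.8267 eV
KE₂ = E₂ - φ = 3.8267 - 2.57 = 1.2567 eV

Ratio: KE₁/KE₂ = 2.3074/1.2567 = 1.8361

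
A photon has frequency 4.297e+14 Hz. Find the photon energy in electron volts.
1.7771 eV

Using E = hf:

E = hf = (6.626×10⁻³⁴ J·s)(4.297e+14 Hz)
E = 1.7771 eV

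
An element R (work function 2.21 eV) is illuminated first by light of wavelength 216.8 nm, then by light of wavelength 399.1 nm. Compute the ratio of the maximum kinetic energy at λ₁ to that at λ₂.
3.9135

Using Einstein's equation: KE_max = hc/λ - φ

For λ₁ = 216.8 nm:
E₁ = hc/λ₁ = 5.7188 eV
KE₁ = E₁ - φ = 5.7188 - 2.21 = 3.5088 eV

For λ₂ = 399.1 nm:
E₂ = hc/λ₂ = 3.1066 eV
KE₂ = E₂ - φ = 3.1066 - 2.21 = 0.8966 eV

Ratio: KE₁/KE₂ = 3.5088/0.8966 = 3.9135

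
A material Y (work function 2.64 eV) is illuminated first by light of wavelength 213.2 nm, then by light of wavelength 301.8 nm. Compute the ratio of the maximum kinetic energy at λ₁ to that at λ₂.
2.1628

Using Einstein's equation: KE_max = hc/λ - φ

For λ₁ = 213.2 nm:
E₁ = hc/λ₁ = 5.8154 eV
KE₁ = E₁ - φ = 5.8154 - 2.64 = 3.1754 eV

For λ₂ = 301.8 nm:
E₂ = hc/λ₂ = 4.1082 eV
KE₂ = E₂ - φ = 4.1082 - 2.64 = 1.4682 eV

Ratio: KE₁/KE₂ = 3.1754/1.4682 = 2.1628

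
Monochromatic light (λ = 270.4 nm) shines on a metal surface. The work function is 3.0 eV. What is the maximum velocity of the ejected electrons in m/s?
7.4674e+05 m/s

First, find the maximum kinetic energy:
E_photon = hc/λ = 4.5852 eV
KE_max = E_photon - φ = 4.5852 - 3.0 = 1.5852 eV

Convert to Joules: KE_max = 1.5852 × 1.602×10⁻¹⁹ J = 2.5398e-19 J

Then use KE = ½mv² to find velocity:
v = √(2·KE/m) = √(2 × 2.5398e-19 J / 9.109e-31 kg)
v = 7.4674e+05 m/s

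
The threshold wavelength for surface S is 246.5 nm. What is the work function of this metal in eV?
5.03 eV

At the threshold wavelength, photon energy equals work function:
φ = hc/λ₀

Calculating:
φ = (6.626×10⁻³⁴ J·s)(3×10⁸ m/s) / (246.5×10⁻⁹ m)
φ = 5.03 eV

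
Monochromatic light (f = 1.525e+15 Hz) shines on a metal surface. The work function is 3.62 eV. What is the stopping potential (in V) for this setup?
2.6869 V

The stopping potential V_s satisfies: eV_s = KE_max

First, find KE_max using Einstein's equation:
E_photon = hf = (6.626×10⁻³⁴ J·s)(1.525e+15 Hz) = 6.3069 eV
KE_max = E_photon - φ = 6.3069 - 3.62 = 2.6869 eV

Since eV_s = KE_max:
V_s = KE_max/e = 2.6869 V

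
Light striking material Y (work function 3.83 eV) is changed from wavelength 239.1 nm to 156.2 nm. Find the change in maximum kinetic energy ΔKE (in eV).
2.7521 eV

Using Einstein's equation: KE_max = hc/λ - φ

For λ₁ = 239.1 nm:
KE₁ = hc/λ₁ - φ = 5.1855 - 3.83 = 1.3555 eV

For λ₂ = 156.2 nm:
KE₂ = hc/λ₂ - φ = 7.9375 - 3.83 = 4.1075 eV

Change in KE:
ΔKE = KE₂ - KE₁ = 4.1075 - 1.3555 = 2.7521 eV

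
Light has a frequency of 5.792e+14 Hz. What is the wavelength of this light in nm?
517.60 nm

Using the wave equation: c = fλ

Solving for wavelength:
λ = c/f = (3×10⁸ m/s) / (5.792e+14 Hz)
λ = 517.60 nm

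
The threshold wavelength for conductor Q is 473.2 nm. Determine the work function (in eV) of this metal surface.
2.62 eV

At the threshold wavelength, photon energy equals work function:
φ = hc/λ₀

Calculating:
φ = (6.626×10⁻³⁴ J·s)(3×10⁸ m/s) / (473.2×10⁻⁹ m)
φ = 2.62 eV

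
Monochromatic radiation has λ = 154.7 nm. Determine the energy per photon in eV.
8.0145 eV

Using E = hf = hc/λ:

E = hc/λ = (6.626×10⁻³⁴ J·s)(3×10⁸ m/s) / (154.7×10⁻⁹ m)
E = 8.0145 eV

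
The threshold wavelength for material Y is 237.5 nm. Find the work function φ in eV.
5.22 eV

At the threshold wavelength, photon energy equals work function:
φ = hc/λ₀

Calculating:
φ = (6.626×10⁻³⁴ J·s)(3×10⁸ m/s) / (237.5×10⁻⁹ m)
φ = 5.22 eV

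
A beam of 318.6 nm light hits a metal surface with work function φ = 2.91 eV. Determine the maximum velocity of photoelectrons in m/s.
5.8759e+05 m/s

First, find the maximum kinetic energy:
E_photon = hc/λ = 3.8915 eV
KE_max = E_photon - φ = 3.8915 - 2.91 = 0.9815 eV

Convert to Joules: KE_max = 0.9815 × 1.602×10⁻¹⁹ J = 1.5726e-19 J

Then use KE = ½mv² to find velocity:
v = √(2·KE/m) = √(2 × 1.5726e-19 J / 9.109e-31 kg)
v = 5.8759e+05 m/s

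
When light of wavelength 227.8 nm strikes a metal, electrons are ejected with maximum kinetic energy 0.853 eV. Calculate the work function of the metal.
4.59 eV

From Einstein's photoelectric equation: KE_max = hf - φ = hc/λ - φ

Rearranging for φ:
φ = hc/λ - KE_max

Calculate photon energy:
E_photon = hc/λ = 5.4427 eV

Therefore:
φ = 5.4427 - 0.853 = 4.59 eV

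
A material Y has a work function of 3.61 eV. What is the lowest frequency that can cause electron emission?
8.7289e+14 Hz

The threshold frequency is when the photon energy equals the work function:
hf₀ = φ

Solving for f₀:
f₀ = φ/h = (3.61 eV × 1.602×10⁻¹⁹ J/eV) / (6.626×10⁻³⁴ J·s)
f₀ = 8.7289e+14 Hz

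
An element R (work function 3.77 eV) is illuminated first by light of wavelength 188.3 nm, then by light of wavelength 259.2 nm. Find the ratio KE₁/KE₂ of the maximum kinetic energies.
2.7773

Using Einstein's equation: KE_max = hc/λ - φ

For λ₁ = 188.3 nm:
E₁ = hc/λ₁ = 6.5844 eV
KE₁ = E₁ - φ = 6.5844 - 3.77 = 2.8144 eV

For λ₂ = 259.2 nm:
E₂ = hc/λ₂ = 4.7833 eV
KE₂ = E₂ - φ = 4.7833 - 3.77 = 1.0133 eV

Ratio: KE₁/KE₂ = 2.8144/1.0133 = 2.7773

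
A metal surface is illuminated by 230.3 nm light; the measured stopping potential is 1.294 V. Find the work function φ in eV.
4.09 eV

The stopping potential gives the maximum kinetic energy: KE_max = eV_s = 1.294 eV

From Einstein's photoelectric equation: KE_max = hc/λ - φ
Rearranging: φ = hc/λ - KE_max

Calculate photon energy:
E_photon = hc/λ = (6.626×10⁻³⁴ J·s)(3×10⁸ m/s) / (230.3×10⁻⁹ m) = 5.3836 eV

Therefore:
φ = 5.3836 - 1.294 = 4.09 eV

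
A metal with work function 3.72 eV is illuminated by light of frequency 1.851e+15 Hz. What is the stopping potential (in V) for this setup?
3.9351 V

The stopping potential V_s satisfies: eV_s = KE_max

First, find KE_max using Einstein's equation:
E_photon = hf = (6.626×10⁻³⁴ J·s)(1.851e+15 Hz) = 7.6551 eV
KE_max = E_photon - φ = 7.6551 - 3.72 = 3.9351 eV

Since eV_s = KE_max:
V_s = KE_max/e = 3.9351 V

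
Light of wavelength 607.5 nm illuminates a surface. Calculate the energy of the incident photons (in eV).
2.0409 eV

Using E = hf = hc/λ:

E = hc/λ = (6.626×10⁻³⁴ J·s)(3×10⁸ m/s) / (607.5×10⁻⁹ m)
E = 2.0409 eV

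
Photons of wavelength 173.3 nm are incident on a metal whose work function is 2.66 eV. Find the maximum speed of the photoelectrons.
1.2574e+06 m/s

First, find the maximum kinetic energy:
E_photon = hc/λ = 7.1543 eV
KE_max = E_photon - φ = 7.1543 - 2.66 = 4.4943 eV

Convert to Joules: KE_max = 4.4943 × 1.602×10⁻¹⁹ J = 7.2007e-19 J

Then use KE = ½mv² to find velocity:
v = √(2·KE/m) = √(2 × 7.2007e-19 J / 9.109e-31 kg)
v = 1.2574e+06 m/s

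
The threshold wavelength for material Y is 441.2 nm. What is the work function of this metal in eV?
2.81 eV

At the threshold wavelength, photon energy equals work function:
φ = hc/λ₀

Calculating:
φ = (6.626×10⁻³⁴ J·s)(3×10⁸ m/s) / (441.2×10⁻⁹ m)
φ = 2.81 eV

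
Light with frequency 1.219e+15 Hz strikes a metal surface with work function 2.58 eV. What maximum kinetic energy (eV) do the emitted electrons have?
2.4614 eV

Using Einstein's photoelectric equation: KE_max = hf - φ

First, calculate the photon energy:
E_photon = hf = (6.626×10⁻³⁴ J·s)(1.219e+15 Hz)
E_photon = 5.0414 eV

Then, the maximum kinetic energy:
KE_max = E_photon - φ = 5.0414 eV - 2.58 eV = 2.4614 eV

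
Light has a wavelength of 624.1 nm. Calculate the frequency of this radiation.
4.8036e+14 Hz

Using the wave equation: c = fλ

Solving for frequency:
f = c/λ = (3×10⁸ m/s) / (624.1×10⁻⁹ m)
f = 4.8036e+14 Hz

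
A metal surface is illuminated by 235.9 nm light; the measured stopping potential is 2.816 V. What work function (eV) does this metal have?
2.44 eV

The stopping potential gives the maximum kinetic energy: KE_max = eV_s = 2.816 eV

From Einstein's photoelectric equation: KE_max = hc/λ - φ
Rearranging: φ = hc/λ - KE_max

Calculate photon energy:
E_photon = hc/λ = (6.626×10⁻³⁴ J·s)(3×10⁸ m/s) / (235.9×10⁻⁹ m) = 5.2558 eV

Therefore:
φ = 5.2558 - 2.816 = 2.44 eV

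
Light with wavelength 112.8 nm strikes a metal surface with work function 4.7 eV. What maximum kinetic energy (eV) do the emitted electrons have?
6.2915 eV

Using Einstein's photoelectric equation: KE_max = hf - φ = hc/λ - φ

First, calculate the photon energy:
E_photon = hc/λ = (6.626×10⁻³⁴ J·s)(3×10⁸ m/s) / (112.8×10⁻⁹ m)
E_photon = 10.9915 eV

Then, the maximum kinetic energy:
KE_max = E_photon - φ = 10.9915 eV - 4.7 eV = 6.2915 eV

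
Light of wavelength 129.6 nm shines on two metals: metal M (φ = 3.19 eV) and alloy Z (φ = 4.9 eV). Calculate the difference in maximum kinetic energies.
1.7100 eV

Using KE_max = hc/λ - φ for each metal:

Photon energy: E = hc/λ = 9.5667 eV

For metal M (φ₁ = 3.19 eV):
KE₁ = E - φ₁ = 9.5667 - 3.19 = 6.3767 eV

For alloy Z (φ₂ = 4.9 eV):
KE₂ = E - φ₂ = 9.5667 - 4.9 = 4.6667 eV

Difference:
ΔKE = KE₁ - KE₂ = 6.3767 - 4.6667 = 1.7100 eV

Note: The difference equals the difference in work functions: 4.9 - 3.19 = 1.71 eV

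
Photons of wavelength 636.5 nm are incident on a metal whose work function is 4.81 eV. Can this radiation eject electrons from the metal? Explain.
No

For photoemission, the photon energy must exceed the work function.

Photon energy: E = hc/λ = 1.9479 eV
Work function: φ = 4.81 eV

Since E_photon (1.9479 eV) < φ (4.81 eV), photoemission will NOT occur.
The threshold wavelength is λ₀ = hc/φ = 257.8 nm.
Since 636.5 nm > 257.8 nm, the photons lack sufficient energy.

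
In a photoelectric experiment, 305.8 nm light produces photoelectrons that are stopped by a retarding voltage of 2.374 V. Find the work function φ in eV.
1.68 eV

The stopping potential gives the maximum kinetic energy: KE_max = eV_s = 2.374 eV

From Einstein's photoelectric equation: KE_max = hc/λ - φ
Rearranging: φ = hc/λ - KE_max

Calculate photon energy:
E_photon = hc/λ = (6.626×10⁻³⁴ J·s)(3×10⁸ m/s) / (305.8×10⁻⁹ m) = 4.0544 eV

Therefore:
φ = 4.0544 - 2.374 = 1.68 eV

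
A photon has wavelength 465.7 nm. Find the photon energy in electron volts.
2.6623 eV

Using E = hf = hc/λ:

E = hc/λ = (6.626×10⁻³⁴ J·s)(3×10⁸ m/s) / (465.7×10⁻⁹ m)
E = 2.6623 eV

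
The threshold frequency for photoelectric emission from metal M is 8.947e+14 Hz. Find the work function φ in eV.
3.70 eV

At the threshold frequency, photon energy equals work function:
φ = hf₀

Calculating:
φ = (6.626×10⁻³⁴ J·s)(8.947e+14 Hz)
φ = 3.70 eV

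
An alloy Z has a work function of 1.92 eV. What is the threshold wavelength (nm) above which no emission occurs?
645.75 nm

The threshold wavelength is when the photon energy equals the work function:
hc/λ₀ = φ

Solving for λ₀:
λ₀ = hc/φ = (6.626×10⁻³⁴ J·s)(3×10⁸ m/s) / (1.92 eV × 1.602×10⁻¹⁹ J/eV)
λ₀ = 645.75 nm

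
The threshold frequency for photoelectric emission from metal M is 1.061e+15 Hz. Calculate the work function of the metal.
4.39 eV

At the threshold frequency, photon energy equals work function:
φ = hf₀

Calculating:
φ = (6.626×10⁻³⁴ J·s)(1.061e+15 Hz)
φ = 4.39 eV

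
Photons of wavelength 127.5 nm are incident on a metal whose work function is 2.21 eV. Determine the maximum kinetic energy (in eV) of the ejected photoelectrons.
7.5143 eV

Using Einstein's photoelectric equation: KE_max = hf - φ = hc/λ - φ

First, calculate the photon energy:
E_photon = hc/λ = (6.626×10⁻³⁴ J·s)(3×10⁸ m/s) / (127.5×10⁻⁹ m)
E_photon = 9.7243 eV

Then, the maximum kinetic energy:
KE_max = E_photon - φ = 9.7243 eV - 2.21 eV = 7.5143 eV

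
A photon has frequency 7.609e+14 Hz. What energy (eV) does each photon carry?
3.1468 eV

Using E = hf:

E = hf = (6.626×10⁻³⁴ J·s)(7.609e+14 Hz)
E = 3.1468 eV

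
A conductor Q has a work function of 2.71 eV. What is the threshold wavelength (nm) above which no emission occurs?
457.51 nm

The threshold wavelength is when the photon energy equals the work function:
hc/λ₀ = φ

Solving for λ₀:
λ₀ = hc/φ = (6.626×10⁻³⁴ J·s)(3×10⁸ m/s) / (2.71 eV × 1.602×10⁻¹⁹ J/eV)
λ₀ = 457.51 nm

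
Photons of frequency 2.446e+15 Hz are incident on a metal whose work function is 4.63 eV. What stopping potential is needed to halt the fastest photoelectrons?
5.4858 V

The stopping potential V_s satisfies: eV_s = KE_max

First, find KE_max using Einstein's equation:
E_photon = hf = (6.626×10⁻³⁴ J·s)(2.446e+15 Hz) = 10.1158 eV
KE_max = E_photon - φ = 10.1158 - 4.63 = 5.4858 eV

Since eV_s = KE_max:
V_s = KE_max/e = 5.4858 V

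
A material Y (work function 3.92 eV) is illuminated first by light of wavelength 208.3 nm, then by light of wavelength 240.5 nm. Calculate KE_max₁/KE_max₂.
1.6451

Using Einstein's equation: KE_max = hc/λ - φ

For λ₁ = 208.3 nm:
E₁ = hc/λ₁ = 5.9522 eV
KE₁ = E₁ - φ = 5.9522 - 3.92 = 2.0322 eV

For λ₂ = 240.5 nm:
E₂ = hc/λ₂ = 5.1553 eV
KE₂ = E₂ - φ = 5.1553 - 3.92 = 1.2353 eV

Ratio: KE₁/KE₂ = 2.0322/1.2353 = 1.6451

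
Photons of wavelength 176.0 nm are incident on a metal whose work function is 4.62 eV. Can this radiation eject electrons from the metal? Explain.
Yes

For photoemission, the photon energy must exceed the work function.

Photon energy: E = hc/λ = 7.0446 eV
Work function: φ = 4.62 eV

Since E_photon (7.0446 eV) > φ (4.62 eV), photoemission WILL occur.
The threshold wavelength is λ₀ = hc/φ = 268.4 nm.
Since 176.0 nm < 268.4 nm, the light has sufficient energy.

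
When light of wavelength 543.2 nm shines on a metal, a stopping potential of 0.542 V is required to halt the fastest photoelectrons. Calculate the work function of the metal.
1.74 eV

The stopping potential gives the maximum kinetic energy: KE_max = eV_s = 0.542 eV

From Einstein's photoelectric equation: KE_max = hc/λ - φ
Rearranging: φ = hc/λ - KE_max

Calculate photon energy:
E_photon = hc/λ = (6.626×10⁻³⁴ J·s)(3×10⁸ m/s) / (543.2×10⁻⁹ m) = 2.2825 eV

Therefore:
φ = 2.2825 - 0.542 = 1.74 eV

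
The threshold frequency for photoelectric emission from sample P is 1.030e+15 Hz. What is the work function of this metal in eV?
4.26 eV

At the threshold frequency, photon energy equals work function:
φ = hf₀

Calculating:
φ = (6.626×10⁻³⁴ J·s)(1.030e+15 Hz)
φ = 4.26 eV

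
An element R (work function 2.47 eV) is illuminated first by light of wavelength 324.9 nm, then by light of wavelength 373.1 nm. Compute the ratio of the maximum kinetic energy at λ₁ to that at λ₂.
1.5779

Using Einstein's equation: KE_max = hc/λ - φ

For λ₁ = 324.9 nm:
E₁ = hc/λ₁ = 3.8161 eV
KE₁ = E₁ - φ = 3.8161 - 2.47 = 1.3461 eV

For λ₂ = 373.1 nm:
E₂ = hc/λ₂ = 3.3231 eV
KE₂ = E₂ - φ = 3.3231 - 2.47 = 0.8531 eV

Ratio: KE₁/KE₂ = 1.3461/0.8531 = 1.5779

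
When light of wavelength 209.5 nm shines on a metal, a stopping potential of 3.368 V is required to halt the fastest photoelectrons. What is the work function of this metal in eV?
2.55 eV

The stopping potential gives the maximum kinetic energy: KE_max = eV_s = 3.368 eV

From Einstein's photoelectric equation: KE_max = hc/λ - φ
Rearranging: φ = hc/λ - KE_max

Calculate photon energy:
E_photon = hc/λ = (6.626×10⁻³⁴ J·s)(3×10⁸ m/s) / (209.5×10⁻⁹ m) = 5.9181 eV

Therefore:
φ = 5.9181 - 3.368 = 2.55 eV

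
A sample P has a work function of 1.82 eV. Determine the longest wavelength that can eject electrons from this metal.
681.23 nm

The threshold wavelength is when the photon energy equals the work function:
hc/λ₀ = φ

Solving for λ₀:
λ₀ = hc/φ = (6.626×10⁻³⁴ J·s)(3×10⁸ m/s) / (1.82 eV × 1.602×10⁻¹⁹ J/eV)
λ₀ = 681.23 nm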